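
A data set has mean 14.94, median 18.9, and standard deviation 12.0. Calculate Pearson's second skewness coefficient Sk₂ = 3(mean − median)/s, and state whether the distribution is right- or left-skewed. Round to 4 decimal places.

Sk₂ = 3(14.94 − 18.9) / 12.0 = 3 × -3.9600 / 12.0
    = -11.8800 / 12.0 ≈ -0.9900
Sk₂ < 0 ⇒ mean < median ⇒ left-skewed (negative skew).

-0.9900, left-skewed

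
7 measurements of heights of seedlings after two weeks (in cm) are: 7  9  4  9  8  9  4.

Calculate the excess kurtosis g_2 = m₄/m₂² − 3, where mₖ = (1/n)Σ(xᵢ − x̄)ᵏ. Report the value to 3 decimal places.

-1.299

x̄ = 7.1429
Σ(xᵢ − x̄)² = 30.8571 ⇒ m₂ = 4.40816
Σ(xᵢ − x̄)⁴ = 231.3586 ⇒ m₄ = 33.05123
m₂² = 19.43190
g_2 = m₄/m₂² − 3 = 1.70087 − 3 ≈ -1.299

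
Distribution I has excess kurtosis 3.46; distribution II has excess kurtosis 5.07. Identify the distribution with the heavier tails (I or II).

Higher excess kurtosis ⇒ heavier tails relative to the normal distribution.
3.46 vs 5.07: the larger is 5.07, so II has heavier tails.

II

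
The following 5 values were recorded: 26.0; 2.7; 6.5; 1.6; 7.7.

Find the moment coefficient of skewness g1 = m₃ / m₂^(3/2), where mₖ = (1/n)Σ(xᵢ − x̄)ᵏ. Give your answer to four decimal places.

x̄ = (26.0 + 2.7 + 6.5 + 1.6 + 7.7) / 5 = 8.9000
deviations (xᵢ − x̄): 17.1000, -6.2000, -2.4000, -7.3000, -1.2000
Σ(xᵢ − x̄)² = 391.3400 ⇒ m₂ = 391.3400/5 = 78.26800
Σ(xᵢ − x̄)³ = 4357.3140 ⇒ m₃ = 4357.3140/5 = 871.46280
m₂^(3/2) = 78.26800^(1.5) = 692.43076
g1 = m₃ / m₂^(3/2) = 871.46280 / 692.43076 ≈ 1.2586

1.2586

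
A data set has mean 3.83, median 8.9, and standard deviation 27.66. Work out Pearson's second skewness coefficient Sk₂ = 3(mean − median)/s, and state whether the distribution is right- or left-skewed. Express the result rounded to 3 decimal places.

-0.550, left-skewed

Sk₂ = 3(3.83 − 8.9) / 27.66 = 3 × -5.0700 / 27.66
    = -15.2100 / 27.66 ≈ -0.550
Sk₂ < 0 ⇒ mean < median ⇒ left-skewed (negative skew).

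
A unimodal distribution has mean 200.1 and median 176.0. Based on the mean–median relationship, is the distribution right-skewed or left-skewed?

right-skewed

mean − median = 200.1 − 176.0 = 24.1
mean > median ⇒ the longer tail is on the right ⇒ right-skewed (positively skewed).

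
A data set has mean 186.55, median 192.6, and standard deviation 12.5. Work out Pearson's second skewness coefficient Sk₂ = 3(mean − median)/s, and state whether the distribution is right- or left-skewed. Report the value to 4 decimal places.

-1.4520, left-skewed

Sk₂ = 3(186.55 − 192.6) / 12.5 = 3 × -6.0500 / 12.5
    = -18.1500 / 12.5 ≈ -1.4520
Sk₂ < 0 ⇒ mean < median ⇒ left-skewed (negative skew).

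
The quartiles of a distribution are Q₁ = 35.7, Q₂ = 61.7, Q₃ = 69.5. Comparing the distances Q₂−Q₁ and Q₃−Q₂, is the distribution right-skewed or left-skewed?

Q₂ − Q₁ = 26.0;  Q₃ − Q₂ = 7.8
Q₂ − Q₁ > Q₃ − Q₂ ⇒ the lower half is more spread out ⇒ left-skewed.

left-skewed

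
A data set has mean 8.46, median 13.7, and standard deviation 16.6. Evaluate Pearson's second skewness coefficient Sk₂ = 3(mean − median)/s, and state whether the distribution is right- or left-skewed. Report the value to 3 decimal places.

-0.947, left-skewed

Sk₂ = 3(8.46 − 13.7) / 16.6 = 3 × -5.2400 / 16.6
    = -15.7200 / 16.6 ≈ -0.947
Sk₂ < 0 ⇒ mean < median ⇒ left-skewed (negative skew).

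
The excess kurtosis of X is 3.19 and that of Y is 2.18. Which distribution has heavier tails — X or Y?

Higher excess kurtosis ⇒ heavier tails relative to the normal distribution.
3.19 vs 2.18: the larger is 3.19, so X has heavier tails.

X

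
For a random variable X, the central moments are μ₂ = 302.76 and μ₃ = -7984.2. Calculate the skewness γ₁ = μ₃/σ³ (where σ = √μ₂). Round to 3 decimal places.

-1.516

σ = √μ₂ = √302.76 = 17.40000
σ³ = μ₂^(3/2) = 5268.02400
γ₁ = μ₃/σ³ = -7984.2 / 5268.02400 ≈ -1.516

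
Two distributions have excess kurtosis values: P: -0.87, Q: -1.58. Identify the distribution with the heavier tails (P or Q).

Higher excess kurtosis ⇒ heavier tails relative to the normal distribution.
-0.87 vs -1.58: the larger is -0.87, so P has heavier tails.

P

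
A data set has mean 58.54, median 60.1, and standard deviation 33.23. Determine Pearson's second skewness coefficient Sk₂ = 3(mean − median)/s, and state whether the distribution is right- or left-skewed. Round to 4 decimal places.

-0.1408, left-skewed

Sk₂ = 3(58.54 − 60.1) / 33.23 = 3 × -1.5600 / 33.23
    = -4.6800 / 33.23 ≈ -0.1408
Sk₂ < 0 ⇒ mean < median ⇒ left-skewed (negative skew).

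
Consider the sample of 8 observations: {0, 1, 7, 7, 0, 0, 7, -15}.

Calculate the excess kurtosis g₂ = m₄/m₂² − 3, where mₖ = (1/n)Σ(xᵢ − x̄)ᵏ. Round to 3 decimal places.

x̄ = 0.8750
Σ(xᵢ − x̄)² = 366.8750 ⇒ m₂ = 45.85938
Σ(xᵢ − x̄)⁴ = 67735.9004 ⇒ m₄ = 8466.98755
m₂² = 2103.08228
g₂ = m₄/m₂² − 3 = 4.02599 − 3 ≈ 1.026

1.026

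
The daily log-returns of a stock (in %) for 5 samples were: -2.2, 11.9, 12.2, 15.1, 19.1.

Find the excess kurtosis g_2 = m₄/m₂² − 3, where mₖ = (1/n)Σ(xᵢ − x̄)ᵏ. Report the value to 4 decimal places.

x̄ = 11.2200
Σ(xᵢ − x̄)² = 258.6680 ⇒ m₂ = 51.73360
Σ(xᵢ − x̄)⁴ = 36518.1989 ⇒ m₄ = 7303.63979
m₂² = 2676.36537
g_2 = m₄/m₂² − 3 = 2.72894 − 3 ≈ -0.2711

-0.2711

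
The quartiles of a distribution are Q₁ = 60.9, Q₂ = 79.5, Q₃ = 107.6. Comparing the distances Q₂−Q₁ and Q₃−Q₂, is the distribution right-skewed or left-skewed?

right-skewed

Q₂ − Q₁ = 18.6;  Q₃ − Q₂ = 28.1
Q₃ − Q₂ > Q₂ − Q₁ ⇒ the upper half is more spread out ⇒ right-skewed.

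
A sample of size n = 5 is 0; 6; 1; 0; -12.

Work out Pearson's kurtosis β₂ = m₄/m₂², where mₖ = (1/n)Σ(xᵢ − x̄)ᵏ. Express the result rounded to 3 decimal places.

x̄ = -1.0000
Σ(xᵢ − x̄)² = 176.0000 ⇒ m₂ = 35.20000
Σ(xᵢ − x̄)⁴ = 17060.0000 ⇒ m₄ = 3412.00000
m₂² = 1239.04000
β₂ = m₄/m₂² = 3412.00000 / 1239.04000 ≈ 2.754

2.754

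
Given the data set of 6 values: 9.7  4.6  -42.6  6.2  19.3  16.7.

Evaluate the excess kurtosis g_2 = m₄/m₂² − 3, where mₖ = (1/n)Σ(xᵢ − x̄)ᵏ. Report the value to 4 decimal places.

x̄ = 2.3167
Σ(xᵢ − x̄)² = 2587.6283 ⇒ m₂ = 431.27139
Σ(xᵢ − x̄)⁴ = 4199553.9985 ⇒ m₄ = 699925.66642
m₂² = 185995.01087
g_2 = m₄/m₂² − 3 = 3.76314 − 3 ≈ 0.7631

0.7631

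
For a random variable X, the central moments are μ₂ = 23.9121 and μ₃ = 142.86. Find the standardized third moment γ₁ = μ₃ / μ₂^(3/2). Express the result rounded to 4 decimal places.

1.2218

σ = √μ₂ = √23.9121 = 4.89000
σ³ = μ₂^(3/2) = 116.93017
γ₁ = μ₃/σ³ = 142.86 / 116.93017 ≈ 1.2218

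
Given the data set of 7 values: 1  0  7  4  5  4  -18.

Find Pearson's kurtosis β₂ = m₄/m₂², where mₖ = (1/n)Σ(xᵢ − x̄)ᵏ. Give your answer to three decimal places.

4.472

x̄ = 0.4286
Σ(xᵢ − x̄)² = 429.7143 ⇒ m₂ = 61.38776
Σ(xᵢ − x̄)⁴ = 117963.5569 ⇒ m₄ = 16851.93669
m₂² = 3768.45648
β₂ = m₄/m₂² = 16851.93669 / 3768.45648 ≈ 4.472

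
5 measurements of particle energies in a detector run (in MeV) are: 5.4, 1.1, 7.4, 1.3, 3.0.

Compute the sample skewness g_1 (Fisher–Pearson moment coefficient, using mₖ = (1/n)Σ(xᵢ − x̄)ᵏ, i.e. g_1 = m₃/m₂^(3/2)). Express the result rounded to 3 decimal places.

0.405

x̄ = (5.4 + 1.1 + 7.4 + 1.3 + 3.0) / 5 = 3.6400
deviations (xᵢ − x̄): 1.7600, -2.5400, 3.7600, -2.3400, -0.6400
Σ(xᵢ − x̄)² = 29.5720 ⇒ m₂ = 29.5720/5 = 5.91440
Σ(xᵢ − x̄)³ = 29.1470 ⇒ m₃ = 29.1470/5 = 5.82941
m₂^(3/2) = 5.91440^(1.5) = 14.38355
g_1 = m₃ / m₂^(3/2) = 5.82941 / 14.38355 ≈ 0.405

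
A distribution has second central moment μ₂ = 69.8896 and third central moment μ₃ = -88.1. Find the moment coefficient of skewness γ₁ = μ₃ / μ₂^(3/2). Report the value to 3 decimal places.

σ = √μ₂ = √69.8896 = 8.36000
σ³ = μ₂^(3/2) = 584.27706
γ₁ = μ₃/σ³ = -88.1 / 584.27706 ≈ -0.151

-0.151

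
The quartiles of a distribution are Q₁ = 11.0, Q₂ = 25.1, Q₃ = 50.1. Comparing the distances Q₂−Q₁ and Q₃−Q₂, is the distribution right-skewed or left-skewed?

Q₂ − Q₁ = 14.1;  Q₃ − Q₂ = 25.0
Q₃ − Q₂ > Q₂ − Q₁ ⇒ the upper half is more spread out ⇒ right-skewed.

right-skewed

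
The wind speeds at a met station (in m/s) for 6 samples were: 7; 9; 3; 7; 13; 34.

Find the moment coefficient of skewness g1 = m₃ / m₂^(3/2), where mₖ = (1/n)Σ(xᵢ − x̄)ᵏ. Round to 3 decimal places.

x̄ = (7 + 9 + 3 + 7 + 13 + 34) / 6 = 12.1667
deviations (xᵢ − x̄): -5.1667, -3.1667, -9.1667, -5.1667, 0.8333, 21.8333
Σ(xᵢ − x̄)² = 624.8333 ⇒ m₂ = 624.8333/6 = 104.13889
Σ(xᵢ − x̄)³ = 9330.5556 ⇒ m₃ = 9330.5556/6 = 1555.09259
m₂^(3/2) = 104.13889^(1.5) = 1062.72136
g1 = m₃ / m₂^(3/2) = 1555.09259 / 1062.72136 ≈ 1.463

1.463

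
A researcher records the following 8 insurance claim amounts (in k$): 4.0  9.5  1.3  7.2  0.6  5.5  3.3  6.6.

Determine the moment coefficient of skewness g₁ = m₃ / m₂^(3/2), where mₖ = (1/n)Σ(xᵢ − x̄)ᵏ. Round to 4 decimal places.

0.0692

x̄ = (4.0 + 9.5 + 1.3 + 7.2 + 0.6 + 5.5 + 3.3 + 6.6) / 8 = 4.7500
deviations (xᵢ − x̄): -0.7500, 4.7500, -3.4500, 2.4500, -4.1500, 0.7500, -1.4500, 1.8500
Σ(xᵢ − x̄)² = 64.3400 ⇒ m₂ = 64.3400/8 = 8.04250
Σ(xᵢ − x̄)³ = 12.6240 ⇒ m₃ = 12.6240/8 = 1.57800
m₂^(3/2) = 8.04250^(1.5) = 22.80797
g₁ = m₃ / m₂^(3/2) = 1.57800 / 22.80797 ≈ 0.0692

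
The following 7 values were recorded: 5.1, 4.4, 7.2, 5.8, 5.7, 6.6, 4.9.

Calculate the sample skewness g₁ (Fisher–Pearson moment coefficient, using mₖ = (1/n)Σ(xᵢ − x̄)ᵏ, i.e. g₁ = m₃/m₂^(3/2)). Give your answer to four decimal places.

0.3207

x̄ = (5.1 + 4.4 + 7.2 + 5.8 + 5.7 + 6.6 + 4.9) / 7 = 5.6714
deviations (xᵢ − x̄): -0.5714, -1.2714, 1.5286, 0.1286, 0.0286, 0.9286, -0.7714
Σ(xᵢ − x̄)² = 5.7543 ⇒ m₂ = 5.7543/7 = 0.82204
Σ(xᵢ − x̄)³ = 1.6734 ⇒ m₃ = 1.6734/7 = 0.23906
m₂^(3/2) = 0.82204^(1.5) = 0.74532
g₁ = m₃ / m₂^(3/2) = 0.23906 / 0.74532 ≈ 0.3207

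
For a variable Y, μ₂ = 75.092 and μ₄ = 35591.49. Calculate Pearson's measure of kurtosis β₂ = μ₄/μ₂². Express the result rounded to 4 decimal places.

μ₂² = 75.092² = 5638.80846
μ₄/μ₂² = 35591.49 / 5638.80846 = 6.31188
β₂ ≈ 6.3119

6.3119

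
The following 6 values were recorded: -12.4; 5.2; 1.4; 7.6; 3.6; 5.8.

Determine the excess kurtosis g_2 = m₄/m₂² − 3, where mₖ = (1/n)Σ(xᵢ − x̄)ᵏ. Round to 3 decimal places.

x̄ = 1.8667
Σ(xᵢ − x̄)² = 266.2133 ⇒ m₂ = 44.36889
Σ(xᵢ − x̄)⁴ = 42880.0231 ⇒ m₄ = 7146.67052
m₂² = 1968.59830
g_2 = m₄/m₂² − 3 = 3.63033 − 3 ≈ 0.630

0.630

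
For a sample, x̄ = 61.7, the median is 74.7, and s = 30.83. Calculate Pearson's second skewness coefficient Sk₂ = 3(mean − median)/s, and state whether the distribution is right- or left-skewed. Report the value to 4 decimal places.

Sk₂ = 3(61.7 − 74.7) / 30.83 = 3 × -13.0000 / 30.83
    = -39.0000 / 30.83 ≈ -1.2650
Sk₂ < 0 ⇒ mean < median ⇒ left-skewed (negative skew).

-1.2650, left-skewed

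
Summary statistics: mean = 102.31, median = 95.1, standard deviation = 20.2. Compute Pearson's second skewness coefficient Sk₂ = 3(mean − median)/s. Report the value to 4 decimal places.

Sk₂ = 3(102.31 − 95.1) / 20.2 = 3 × 7.2100 / 20.2
    = 21.6300 / 20.2 ≈ 1.0708

1.0708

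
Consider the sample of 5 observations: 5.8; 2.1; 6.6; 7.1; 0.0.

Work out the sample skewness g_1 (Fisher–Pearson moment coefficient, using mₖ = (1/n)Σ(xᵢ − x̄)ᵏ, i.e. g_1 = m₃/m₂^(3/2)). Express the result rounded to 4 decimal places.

x̄ = (5.8 + 2.1 + 6.6 + 7.1 + 0.0) / 5 = 4.3200
deviations (xᵢ − x̄): 1.4800, -2.2200, 2.2800, 2.7800, -4.3200
Σ(xᵢ − x̄)² = 38.7080 ⇒ m₂ = 38.7080/5 = 7.74160
Σ(xᵢ − x̄)³ = -54.9835 ⇒ m₃ = -54.9835/5 = -10.99670
m₂^(3/2) = 7.74160^(1.5) = 21.54002
g_1 = m₃ / m₂^(3/2) = -10.99670 / 21.54002 ≈ -0.5105

-0.5105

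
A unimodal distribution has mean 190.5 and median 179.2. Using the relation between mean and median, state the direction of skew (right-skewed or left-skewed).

mean − median = 190.5 − 179.2 = 11.3
mean > median ⇒ the longer tail is on the right ⇒ right-skewed (positively skewed).

right-skewed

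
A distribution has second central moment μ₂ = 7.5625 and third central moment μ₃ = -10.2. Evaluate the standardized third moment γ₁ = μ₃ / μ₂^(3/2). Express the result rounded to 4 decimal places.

σ = √μ₂ = √7.5625 = 2.75000
σ³ = μ₂^(3/2) = 20.79688
γ₁ = μ₃/σ³ = -10.2 / 20.79688 ≈ -0.4905

-0.4905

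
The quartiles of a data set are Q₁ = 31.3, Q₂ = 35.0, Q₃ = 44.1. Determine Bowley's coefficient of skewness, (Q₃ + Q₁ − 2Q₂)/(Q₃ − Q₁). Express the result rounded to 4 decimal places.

numerator: Q₃ + Q₁ − 2Q₂ = 44.1 + 31.3 − 2×35.0 = 5.4000
denominator: Q₃ − Q₁ = 44.1 − 31.3 = 12.8000
Bowley skewness = 5.4000 / 12.8000 ≈ 0.4219

0.4219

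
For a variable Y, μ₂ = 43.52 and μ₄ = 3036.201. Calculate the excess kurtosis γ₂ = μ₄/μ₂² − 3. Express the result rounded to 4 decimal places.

μ₂² = 43.52² = 1893.99040
μ₄/μ₂² = 3036.201 / 1893.99040 = 1.60307
γ₂ = 1.60307 − 3 ≈ -1.3969

-1.3969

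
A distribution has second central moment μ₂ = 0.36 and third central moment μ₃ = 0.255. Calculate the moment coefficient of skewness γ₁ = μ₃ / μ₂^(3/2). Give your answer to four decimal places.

σ = √μ₂ = √0.36 = 0.60000
σ³ = μ₂^(3/2) = 0.21600
γ₁ = μ₃/σ³ = 0.255 / 0.21600 ≈ 1.1806

1.1806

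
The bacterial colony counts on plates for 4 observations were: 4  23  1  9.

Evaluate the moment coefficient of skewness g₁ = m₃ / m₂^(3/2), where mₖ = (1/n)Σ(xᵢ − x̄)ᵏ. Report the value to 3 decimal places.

x̄ = (4 + 23 + 1 + 9) / 4 = 9.2500
deviations (xᵢ − x̄): -5.2500, 13.7500, -8.2500, -0.2500
Σ(xᵢ − x̄)² = 284.7500 ⇒ m₂ = 284.7500/4 = 71.18750
Σ(xᵢ − x̄)³ = 1893.3750 ⇒ m₃ = 1893.3750/4 = 473.34375
m₂^(3/2) = 71.18750^(1.5) = 600.62805
g₁ = m₃ / m₂^(3/2) = 473.34375 / 600.62805 ≈ 0.788

0.788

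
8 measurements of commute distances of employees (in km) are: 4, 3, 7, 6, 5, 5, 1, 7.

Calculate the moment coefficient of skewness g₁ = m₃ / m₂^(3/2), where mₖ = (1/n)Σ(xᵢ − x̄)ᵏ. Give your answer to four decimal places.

x̄ = (4 + 3 + 7 + 6 + 5 + 5 + 1 + 7) / 8 = 4.7500
deviations (xᵢ − x̄): -0.7500, -1.7500, 2.2500, 1.2500, 0.2500, 0.2500, -3.7500, 2.2500
Σ(xᵢ − x̄)² = 29.5000 ⇒ m₂ = 29.5000/8 = 3.68750
Σ(xᵢ − x̄)³ = -33.7500 ⇒ m₃ = -33.7500/8 = -4.21875
m₂^(3/2) = 3.68750^(1.5) = 7.08106
g₁ = m₃ / m₂^(3/2) = -4.21875 / 7.08106 ≈ -0.5958

-0.5958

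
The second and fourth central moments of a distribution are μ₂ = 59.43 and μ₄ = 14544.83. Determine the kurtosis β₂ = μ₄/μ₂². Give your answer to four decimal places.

μ₂² = 59.43² = 3531.92490
μ₄/μ₂² = 14544.83 / 3531.92490 = 4.11810
β₂ ≈ 4.1181

4.1181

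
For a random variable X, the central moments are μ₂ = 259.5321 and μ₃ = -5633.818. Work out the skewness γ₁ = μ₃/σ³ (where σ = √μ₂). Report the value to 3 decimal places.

-1.347

σ = √μ₂ = √259.5321 = 16.11000
σ³ = μ₂^(3/2) = 4181.06213
γ₁ = μ₃/σ³ = -5633.818 / 4181.06213 ≈ -1.347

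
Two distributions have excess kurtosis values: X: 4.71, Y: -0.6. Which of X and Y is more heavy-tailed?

X

Higher excess kurtosis ⇒ heavier tails relative to the normal distribution.
4.71 vs -0.6: the larger is 4.71, so X has heavier tails. (X is leptokurtic — heavier-than-normal tails; the other is platykurtic.)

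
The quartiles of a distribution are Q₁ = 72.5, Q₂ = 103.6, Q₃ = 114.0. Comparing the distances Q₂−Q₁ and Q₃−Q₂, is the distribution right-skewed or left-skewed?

left-skewed

Q₂ − Q₁ = 31.1;  Q₃ − Q₂ = 10.4
Q₂ − Q₁ > Q₃ − Q₂ ⇒ the lower half is more spread out ⇒ left-skewed.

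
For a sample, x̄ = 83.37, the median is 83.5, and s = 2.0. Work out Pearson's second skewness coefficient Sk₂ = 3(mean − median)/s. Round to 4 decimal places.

Sk₂ = 3(83.37 − 83.5) / 2.0 = 3 × -0.1300 / 2.0
    = -0.3900 / 2.0 ≈ -0.1950

-0.1950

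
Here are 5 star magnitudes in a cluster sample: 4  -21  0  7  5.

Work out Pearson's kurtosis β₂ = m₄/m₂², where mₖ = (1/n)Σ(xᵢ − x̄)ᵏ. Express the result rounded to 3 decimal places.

3.000

x̄ = -1.0000
Σ(xᵢ − x̄)² = 526.0000 ⇒ m₂ = 105.20000
Σ(xᵢ − x̄)⁴ = 166018.0000 ⇒ m₄ = 33203.60000
m₂² = 11067.04000
β₂ = m₄/m₂² = 33203.60000 / 11067.04000 ≈ 3.000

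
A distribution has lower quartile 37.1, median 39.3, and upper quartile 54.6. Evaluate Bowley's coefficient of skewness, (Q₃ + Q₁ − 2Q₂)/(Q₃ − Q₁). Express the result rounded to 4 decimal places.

numerator: Q₃ + Q₁ − 2Q₂ = 54.6 + 37.1 − 2×39.3 = 13.1000
denominator: Q₃ − Q₁ = 54.6 − 37.1 = 17.5000
Bowley skewness = 13.1000 / 17.5000 ≈ 0.7486

0.7486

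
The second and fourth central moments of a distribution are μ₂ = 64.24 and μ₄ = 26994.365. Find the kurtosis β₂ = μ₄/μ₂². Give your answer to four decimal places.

μ₂² = 64.24² = 4126.77760
μ₄/μ₂² = 26994.365 / 4126.77760 = 6.54127
β₂ ≈ 6.5413

6.5413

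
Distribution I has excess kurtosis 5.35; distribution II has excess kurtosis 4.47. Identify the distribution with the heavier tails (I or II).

I

Higher excess kurtosis ⇒ heavier tails relative to the normal distribution.
5.35 vs 4.47: the larger is 5.35, so I has heavier tails.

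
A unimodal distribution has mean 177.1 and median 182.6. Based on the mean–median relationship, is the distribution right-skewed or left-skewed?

mean − median = 177.1 − 182.6 = -5.5
mean < median ⇒ the longer tail is on the left ⇒ left-skewed (negatively skewed).

left-skewed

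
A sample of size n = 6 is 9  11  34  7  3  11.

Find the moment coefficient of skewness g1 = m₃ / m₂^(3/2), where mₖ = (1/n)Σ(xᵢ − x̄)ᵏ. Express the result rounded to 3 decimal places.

x̄ = (9 + 11 + 34 + 7 + 3 + 11) / 6 = 12.5000
deviations (xᵢ − x̄): -3.5000, -1.5000, 21.5000, -5.5000, -9.5000, -1.5000
Σ(xᵢ − x̄)² = 599.5000 ⇒ m₂ = 599.5000/6 = 99.91667
Σ(xᵢ − x̄)³ = 8865.0000 ⇒ m₃ = 8865.0000/6 = 1477.50000
m₂^(3/2) = 99.91667^(1.5) = 998.75026
g1 = m₃ / m₂^(3/2) = 1477.50000 / 998.75026 ≈ 1.479

1.479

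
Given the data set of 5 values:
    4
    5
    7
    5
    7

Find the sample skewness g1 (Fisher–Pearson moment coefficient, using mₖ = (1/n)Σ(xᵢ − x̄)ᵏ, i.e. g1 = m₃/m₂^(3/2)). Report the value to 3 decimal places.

0.111

x̄ = (4 + 5 + 7 + 5 + 7) / 5 = 5.6000
deviations (xᵢ − x̄): -1.6000, -0.6000, 1.4000, -0.6000, 1.4000
Σ(xᵢ − x̄)² = 7.2000 ⇒ m₂ = 7.2000/5 = 1.44000
Σ(xᵢ − x̄)³ = 0.9600 ⇒ m₃ = 0.9600/5 = 0.19200
m₂^(3/2) = 1.44000^(1.5) = 1.72800
g1 = m₃ / m₂^(3/2) = 0.19200 / 1.72800 ≈ 0.111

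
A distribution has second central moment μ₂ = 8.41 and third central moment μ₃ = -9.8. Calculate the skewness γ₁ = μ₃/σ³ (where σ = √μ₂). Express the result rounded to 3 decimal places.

σ = √μ₂ = √8.41 = 2.90000
σ³ = μ₂^(3/2) = 24.38900
γ₁ = μ₃/σ³ = -9.8 / 24.38900 ≈ -0.402

-0.402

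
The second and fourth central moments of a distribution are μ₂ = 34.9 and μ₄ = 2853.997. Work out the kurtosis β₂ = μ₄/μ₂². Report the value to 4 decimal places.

2.3432

μ₂² = 34.9² = 1218.01000
μ₄/μ₂² = 2853.997 / 1218.01000 = 2.34316
β₂ ≈ 2.3432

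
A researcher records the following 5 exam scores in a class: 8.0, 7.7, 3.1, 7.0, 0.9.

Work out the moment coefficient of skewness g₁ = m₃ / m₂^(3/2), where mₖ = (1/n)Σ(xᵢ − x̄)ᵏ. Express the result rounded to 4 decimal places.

-0.5473

x̄ = (8.0 + 7.7 + 3.1 + 7.0 + 0.9) / 5 = 5.3400
deviations (xᵢ − x̄): 2.6600, 2.3600, -2.2400, 1.6600, -4.4400
Σ(xᵢ − x̄)² = 40.1320 ⇒ m₂ = 40.1320/5 = 8.02640
Σ(xᵢ − x̄)³ = -62.2282 ⇒ m₃ = -62.2282/5 = -12.44563
m₂^(3/2) = 8.02640^(1.5) = 22.73952
g₁ = m₃ / m₂^(3/2) = -12.44563 / 22.73952 ≈ -0.5473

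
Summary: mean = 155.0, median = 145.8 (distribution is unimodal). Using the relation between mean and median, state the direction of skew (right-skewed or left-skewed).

mean − median = 155.0 − 145.8 = 9.2
mean > median ⇒ the longer tail is on the right ⇒ right-skewed (positively skewed).

right-skewed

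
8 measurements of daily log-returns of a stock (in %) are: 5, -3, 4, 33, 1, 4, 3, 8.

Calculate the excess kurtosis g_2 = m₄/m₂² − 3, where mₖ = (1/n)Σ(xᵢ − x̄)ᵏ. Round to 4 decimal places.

2.2697

x̄ = 6.8750
Σ(xᵢ − x̄)² = 850.8750 ⇒ m₂ = 106.35938
Σ(xᵢ − x̄)⁴ = 476904.2754 ⇒ m₄ = 59613.03442
m₂² = 11312.31665
g_2 = m₄/m₂² − 3 = 5.26975 − 3 ≈ 2.2697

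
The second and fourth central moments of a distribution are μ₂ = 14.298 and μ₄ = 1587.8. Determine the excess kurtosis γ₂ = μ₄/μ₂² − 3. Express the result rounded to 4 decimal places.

4.7669

μ₂² = 14.298² = 204.43280
μ₄/μ₂² = 1587.8 / 204.43280 = 7.76686
γ₂ = 7.76686 − 3 ≈ 4.7669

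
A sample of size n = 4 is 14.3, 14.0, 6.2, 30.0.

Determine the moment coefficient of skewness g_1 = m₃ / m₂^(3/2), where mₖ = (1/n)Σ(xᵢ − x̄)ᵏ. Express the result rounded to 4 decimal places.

0.6495

x̄ = (14.3 + 14.0 + 6.2 + 30.0) / 4 = 16.1250
deviations (xᵢ − x̄): -1.8250, -2.1250, -9.9250, 13.8750
Σ(xᵢ − x̄)² = 298.8675 ⇒ m₂ = 298.8675/4 = 74.71688
Σ(xᵢ − x̄)³ = 1677.8119 ⇒ m₃ = 1677.8119/4 = 419.45297
m₂^(3/2) = 74.71688^(1.5) = 645.84462
g_1 = m₃ / m₂^(3/2) = 419.45297 / 645.84462 ≈ 0.6495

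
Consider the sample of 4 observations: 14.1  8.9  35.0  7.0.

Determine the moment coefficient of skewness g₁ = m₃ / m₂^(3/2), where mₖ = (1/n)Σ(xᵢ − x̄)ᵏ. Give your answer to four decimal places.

0.9772

x̄ = (14.1 + 8.9 + 35.0 + 7.0) / 4 = 16.2500
deviations (xᵢ − x̄): -2.1500, -7.3500, 18.7500, -9.2500
Σ(xᵢ − x̄)² = 495.7700 ⇒ m₂ = 495.7700/4 = 123.94250
Σ(xᵢ − x̄)³ = 5393.3400 ⇒ m₃ = 5393.3400/4 = 1348.33500
m₂^(3/2) = 123.94250^(1.5) = 1379.84523
g₁ = m₃ / m₂^(3/2) = 1348.33500 / 1379.84523 ≈ 0.9772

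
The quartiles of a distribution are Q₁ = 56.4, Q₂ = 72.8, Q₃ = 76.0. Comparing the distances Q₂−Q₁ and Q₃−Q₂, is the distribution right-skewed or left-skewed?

left-skewed

Q₂ − Q₁ = 16.4;  Q₃ − Q₂ = 3.2
Q₂ − Q₁ > Q₃ − Q₂ ⇒ the lower half is more spread out ⇒ left-skewed.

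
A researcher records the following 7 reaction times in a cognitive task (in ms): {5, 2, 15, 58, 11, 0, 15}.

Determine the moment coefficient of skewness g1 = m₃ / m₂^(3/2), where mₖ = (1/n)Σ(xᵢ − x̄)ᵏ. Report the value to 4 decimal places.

1.6595

x̄ = (5 + 2 + 15 + 58 + 11 + 0 + 15) / 7 = 15.1429
deviations (xᵢ − x̄): -10.1429, -13.1429, -0.1429, 42.8571, -4.1429, -15.1429, -0.1429
Σ(xᵢ − x̄)² = 2358.8571 ⇒ m₂ = 2358.8571/7 = 336.97959
Σ(xᵢ − x̄)³ = 71860.0408 ⇒ m₃ = 71860.0408/7 = 10265.72012
m₂^(3/2) = 336.97959^(1.5) = 6185.93568
g1 = m₃ / m₂^(3/2) = 10265.72012 / 6185.93568 ≈ 1.6595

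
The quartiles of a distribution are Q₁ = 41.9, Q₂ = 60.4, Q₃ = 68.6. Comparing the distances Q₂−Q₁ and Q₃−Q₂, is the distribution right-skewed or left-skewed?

Q₂ − Q₁ = 18.5;  Q₃ − Q₂ = 8.2
Q₂ − Q₁ > Q₃ − Q₂ ⇒ the lower half is more spread out ⇒ left-skewed.

left-skewed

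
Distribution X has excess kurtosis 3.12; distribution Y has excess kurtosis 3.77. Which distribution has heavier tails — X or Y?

Higher excess kurtosis ⇒ heavier tails relative to the normal distribution.
3.12 vs 3.77: the larger is 3.77, so Y has heavier tails.

Y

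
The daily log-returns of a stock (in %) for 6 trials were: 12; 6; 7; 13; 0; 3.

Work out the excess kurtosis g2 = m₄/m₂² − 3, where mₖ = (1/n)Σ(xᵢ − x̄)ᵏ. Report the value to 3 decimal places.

-1.301

x̄ = 6.8333
Σ(xᵢ − x̄)² = 126.8333 ⇒ m₂ = 21.13889
Σ(xᵢ − x̄)⁴ = 4555.4861 ⇒ m₄ = 759.24769
m₂² = 446.85262
g2 = m₄/m₂² − 3 = 1.69910 − 3 ≈ -1.301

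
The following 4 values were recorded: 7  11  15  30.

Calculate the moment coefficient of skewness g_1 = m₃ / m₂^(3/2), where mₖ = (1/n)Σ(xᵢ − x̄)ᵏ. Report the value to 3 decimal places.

x̄ = (7 + 11 + 15 + 30) / 4 = 15.7500
deviations (xᵢ − x̄): -8.7500, -4.7500, -0.7500, 14.2500
Σ(xᵢ − x̄)² = 302.7500 ⇒ m₂ = 302.7500/4 = 75.68750
Σ(xᵢ − x̄)³ = 2116.1250 ⇒ m₃ = 2116.1250/4 = 529.03125
m₂^(3/2) = 75.68750^(1.5) = 658.47038
g_1 = m₃ / m₂^(3/2) = 529.03125 / 658.47038 ≈ 0.803

0.803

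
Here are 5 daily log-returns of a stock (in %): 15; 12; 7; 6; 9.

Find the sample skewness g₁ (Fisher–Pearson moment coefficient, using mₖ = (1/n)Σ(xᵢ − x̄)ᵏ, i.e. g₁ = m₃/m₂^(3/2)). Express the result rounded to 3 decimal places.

0.407

x̄ = (15 + 12 + 7 + 6 + 9) / 5 = 9.8000
deviations (xᵢ − x̄): 5.2000, 2.2000, -2.8000, -3.8000, -0.8000
Σ(xᵢ − x̄)² = 54.8000 ⇒ m₂ = 54.8000/5 = 10.96000
Σ(xᵢ − x̄)³ = 73.9200 ⇒ m₃ = 73.9200/5 = 14.78400
m₂^(3/2) = 10.96000^(1.5) = 36.28406
g₁ = m₃ / m₂^(3/2) = 14.78400 / 36.28406 ≈ 0.407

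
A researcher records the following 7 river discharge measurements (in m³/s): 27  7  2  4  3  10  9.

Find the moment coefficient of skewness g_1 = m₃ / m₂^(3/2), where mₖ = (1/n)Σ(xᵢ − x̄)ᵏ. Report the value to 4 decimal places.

1.5336

x̄ = (27 + 7 + 2 + 4 + 3 + 10 + 9) / 7 = 8.8571
deviations (xᵢ − x̄): 18.1429, -1.8571, -6.8571, -4.8571, -5.8571, 1.1429, 0.1429
Σ(xᵢ − x̄)² = 438.8571 ⇒ m₂ = 438.8571/7 = 62.69388
Σ(xᵢ − x̄)³ = 5329.1020 ⇒ m₃ = 5329.1020/7 = 761.30029
m₂^(3/2) = 62.69388^(1.5) = 496.40677
g_1 = m₃ / m₂^(3/2) = 761.30029 / 496.40677 ≈ 1.5336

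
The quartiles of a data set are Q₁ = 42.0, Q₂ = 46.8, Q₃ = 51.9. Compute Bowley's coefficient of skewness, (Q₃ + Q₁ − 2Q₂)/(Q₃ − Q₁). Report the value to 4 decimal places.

numerator: Q₃ + Q₁ − 2Q₂ = 51.9 + 42.0 − 2×46.8 = 0.3000
denominator: Q₃ − Q₁ = 51.9 − 42.0 = 9.9000
Bowley skewness = 0.3000 / 9.9000 ≈ 0.0303

0.0303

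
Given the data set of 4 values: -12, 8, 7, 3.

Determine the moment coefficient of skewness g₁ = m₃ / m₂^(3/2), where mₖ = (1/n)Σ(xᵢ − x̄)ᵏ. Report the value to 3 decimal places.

x̄ = (-12 + 8 + 7 + 3) / 4 = 1.5000
deviations (xᵢ − x̄): -13.5000, 6.5000, 5.5000, 1.5000
Σ(xᵢ − x̄)² = 257.0000 ⇒ m₂ = 257.0000/4 = 64.25000
Σ(xᵢ − x̄)³ = -2016.0000 ⇒ m₃ = -2016.0000/4 = -504.00000
m₂^(3/2) = 64.25000^(1.5) = 515.00293
g₁ = m₃ / m₂^(3/2) = -504.00000 / 515.00293 ≈ -0.979

-0.979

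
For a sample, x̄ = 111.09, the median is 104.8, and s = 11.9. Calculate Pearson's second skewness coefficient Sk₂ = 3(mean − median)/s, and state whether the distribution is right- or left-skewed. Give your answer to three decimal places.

Sk₂ = 3(111.09 − 104.8) / 11.9 = 3 × 6.2900 / 11.9
    = 18.8700 / 11.9 ≈ 1.586
Sk₂ > 0 ⇒ mean > median ⇒ right-skewed (positive skew).

1.586, right-skewed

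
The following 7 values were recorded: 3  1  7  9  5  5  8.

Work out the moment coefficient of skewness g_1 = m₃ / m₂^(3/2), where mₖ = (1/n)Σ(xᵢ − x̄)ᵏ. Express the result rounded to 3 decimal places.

x̄ = (3 + 1 + 7 + 9 + 5 + 5 + 8) / 7 = 5.4286
deviations (xᵢ − x̄): -2.4286, -4.4286, 1.5714, 3.5714, -0.4286, -0.4286, 2.5714
Σ(xᵢ − x̄)² = 47.7143 ⇒ m₂ = 47.7143/7 = 6.81633
Σ(xᵢ − x̄)³ = -34.8980 ⇒ m₃ = -34.8980/7 = -4.98542
m₂^(3/2) = 6.81633^(1.5) = 17.79613
g_1 = m₃ / m₂^(3/2) = -4.98542 / 17.79613 ≈ -0.280

-0.280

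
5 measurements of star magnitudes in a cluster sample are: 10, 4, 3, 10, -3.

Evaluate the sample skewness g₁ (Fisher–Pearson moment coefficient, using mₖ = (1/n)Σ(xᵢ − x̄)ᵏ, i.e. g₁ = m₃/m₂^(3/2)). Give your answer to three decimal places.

-0.345

x̄ = (10 + 4 + 3 + 10 - 3) / 5 = 4.8000
deviations (xᵢ − x̄): 5.2000, -0.8000, -1.8000, 5.2000, -7.8000
Σ(xᵢ − x̄)² = 118.8000 ⇒ m₂ = 118.8000/5 = 23.76000
Σ(xᵢ − x̄)³ = -199.6800 ⇒ m₃ = -199.6800/5 = -39.93600
m₂^(3/2) = 23.76000^(1.5) = 115.81629
g₁ = m₃ / m₂^(3/2) = -39.93600 / 115.81629 ≈ -0.345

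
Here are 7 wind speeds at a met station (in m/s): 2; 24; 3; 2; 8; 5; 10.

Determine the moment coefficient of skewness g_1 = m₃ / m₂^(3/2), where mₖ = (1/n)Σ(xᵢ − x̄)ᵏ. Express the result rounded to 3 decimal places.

x̄ = (2 + 24 + 3 + 2 + 8 + 5 + 10) / 7 = 7.7143
deviations (xᵢ − x̄): -5.7143, 16.2857, -4.7143, -5.7143, 0.2857, -2.7143, 2.2857
Σ(xᵢ − x̄)² = 365.4286 ⇒ m₂ = 365.4286/7 = 52.20408
Σ(xᵢ − x̄)³ = 3833.3878 ⇒ m₃ = 3833.3878/7 = 547.62682
m₂^(3/2) = 52.20408^(1.5) = 377.18698
g_1 = m₃ / m₂^(3/2) = 547.62682 / 377.18698 ≈ 1.452

1.452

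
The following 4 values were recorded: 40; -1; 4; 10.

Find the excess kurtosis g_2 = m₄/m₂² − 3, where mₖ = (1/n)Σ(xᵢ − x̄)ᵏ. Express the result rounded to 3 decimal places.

x̄ = 13.2500
Σ(xᵢ − x̄)² = 1014.7500 ⇒ m₂ = 253.68750
Σ(xᵢ − x̄)⁴ = 560696.5781 ⇒ m₄ = 140174.14453
m₂² = 64357.34766
g_2 = m₄/m₂² − 3 = 2.17806 − 3 ≈ -0.822

-0.822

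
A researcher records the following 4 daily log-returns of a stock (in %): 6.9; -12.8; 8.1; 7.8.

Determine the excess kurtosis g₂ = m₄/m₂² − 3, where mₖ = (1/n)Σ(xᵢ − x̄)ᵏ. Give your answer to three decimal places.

-0.673

x̄ = 2.5000
Σ(xᵢ − x̄)² = 312.9000 ⇒ m₂ = 78.22500
Σ(xᵢ − x̄)⁴ = 56945.4354 ⇒ m₄ = 14236.35885
m₂² = 6119.15063
g₂ = m₄/m₂² − 3 = 2.32653 − 3 ≈ -0.673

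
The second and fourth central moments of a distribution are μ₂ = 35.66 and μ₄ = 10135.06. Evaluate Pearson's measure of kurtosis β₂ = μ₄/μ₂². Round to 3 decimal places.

μ₂² = 35.66² = 1271.63560
μ₄/μ₂² = 10135.06 / 1271.63560 = 7.97010
β₂ ≈ 7.970

7.970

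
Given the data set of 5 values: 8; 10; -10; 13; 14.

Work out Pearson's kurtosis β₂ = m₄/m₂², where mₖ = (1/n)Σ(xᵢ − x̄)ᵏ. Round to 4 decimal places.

x̄ = 7.0000
Σ(xᵢ − x̄)² = 384.0000 ⇒ m₂ = 76.80000
Σ(xᵢ − x̄)⁴ = 87300.0000 ⇒ m₄ = 17460.00000
m₂² = 5898.24000
β₂ = m₄/m₂² = 17460.00000 / 5898.24000 ≈ 2.9602

2.9602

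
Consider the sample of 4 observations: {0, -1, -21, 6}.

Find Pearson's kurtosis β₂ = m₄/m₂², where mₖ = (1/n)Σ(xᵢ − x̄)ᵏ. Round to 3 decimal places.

x̄ = -4.0000
Σ(xᵢ − x̄)² = 414.0000 ⇒ m₂ = 103.50000
Σ(xᵢ − x̄)⁴ = 93858.0000 ⇒ m₄ = 23464.50000
m₂² = 10712.25000
β₂ = m₄/m₂² = 23464.50000 / 10712.25000 ≈ 2.190

2.190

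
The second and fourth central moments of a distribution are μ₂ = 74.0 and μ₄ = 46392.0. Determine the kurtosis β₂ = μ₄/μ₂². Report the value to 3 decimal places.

8.472

μ₂² = 74.0² = 5476.00000
μ₄/μ₂² = 46392.0 / 5476.00000 = 8.47188
β₂ ≈ 8.472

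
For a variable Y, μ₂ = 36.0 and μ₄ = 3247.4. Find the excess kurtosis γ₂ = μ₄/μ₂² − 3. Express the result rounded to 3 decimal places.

μ₂² = 36.0² = 1296.00000
μ₄/μ₂² = 3247.4 / 1296.00000 = 2.50571
γ₂ = 2.50571 − 3 ≈ -0.494

-0.494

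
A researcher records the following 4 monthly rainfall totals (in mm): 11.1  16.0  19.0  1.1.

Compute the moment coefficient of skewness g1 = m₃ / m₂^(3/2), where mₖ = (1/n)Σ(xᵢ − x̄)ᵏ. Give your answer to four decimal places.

-0.6211

x̄ = (11.1 + 16.0 + 19.0 + 1.1) / 4 = 11.8000
deviations (xᵢ − x̄): -0.7000, 4.2000, 7.2000, -10.7000
Σ(xᵢ − x̄)² = 184.4600 ⇒ m₂ = 184.4600/4 = 46.11500
Σ(xᵢ − x̄)³ = -778.0500 ⇒ m₃ = -778.0500/4 = -194.51250
m₂^(3/2) = 46.11500^(1.5) = 313.15786
g1 = m₃ / m₂^(3/2) = -194.51250 / 313.15786 ≈ -0.6211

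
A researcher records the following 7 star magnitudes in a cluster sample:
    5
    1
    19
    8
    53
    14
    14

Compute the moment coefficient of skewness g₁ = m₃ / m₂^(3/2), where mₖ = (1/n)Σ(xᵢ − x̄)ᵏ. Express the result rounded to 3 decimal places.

x̄ = (5 + 1 + 19 + 8 + 53 + 14 + 14) / 7 = 16.2857
deviations (xᵢ − x̄): -11.2857, -15.2857, 2.7143, -8.2857, 36.7143, -2.2857, -2.2857
Σ(xᵢ − x̄)² = 1795.4286 ⇒ m₂ = 1795.4286/7 = 256.48980
Σ(xᵢ − x̄)³ = 43906.8980 ⇒ m₃ = 43906.8980/7 = 6272.41399
m₂^(3/2) = 256.48980^(1.5) = 4107.76072
g₁ = m₃ / m₂^(3/2) = 6272.41399 / 4107.76072 ≈ 1.527

1.527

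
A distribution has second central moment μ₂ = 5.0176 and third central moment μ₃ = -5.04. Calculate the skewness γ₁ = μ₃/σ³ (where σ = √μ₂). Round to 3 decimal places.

-0.448

σ = √μ₂ = √5.0176 = 2.24000
σ³ = μ₂^(3/2) = 11.23942
γ₁ = μ₃/σ³ = -5.04 / 11.23942 ≈ -0.448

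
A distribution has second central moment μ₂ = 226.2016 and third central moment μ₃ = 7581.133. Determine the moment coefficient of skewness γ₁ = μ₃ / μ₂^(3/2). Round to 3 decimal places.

σ = √μ₂ = √226.2016 = 15.04000
σ³ = μ₂^(3/2) = 3402.07206
γ₁ = μ₃/σ³ = 7581.133 / 3402.07206 ≈ 2.228

2.228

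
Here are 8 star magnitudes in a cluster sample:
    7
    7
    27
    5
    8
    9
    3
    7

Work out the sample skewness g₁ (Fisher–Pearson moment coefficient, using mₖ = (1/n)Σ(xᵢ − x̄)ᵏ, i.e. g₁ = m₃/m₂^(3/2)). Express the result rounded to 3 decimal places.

x̄ = (7 + 7 + 27 + 5 + 8 + 9 + 3 + 7) / 8 = 9.1250
deviations (xᵢ − x̄): -2.1250, -2.1250, 17.8750, -4.1250, -1.1250, -0.1250, -6.1250, -2.1250
Σ(xᵢ − x̄)² = 388.8750 ⇒ m₂ = 388.8750/8 = 48.60938
Σ(xᵢ − x̄)³ = 5381.1563 ⇒ m₃ = 5381.1563/8 = 672.64453
m₂^(3/2) = 48.60938^(1.5) = 338.90662
g₁ = m₃ / m₂^(3/2) = 672.64453 / 338.90662 ≈ 1.985

1.985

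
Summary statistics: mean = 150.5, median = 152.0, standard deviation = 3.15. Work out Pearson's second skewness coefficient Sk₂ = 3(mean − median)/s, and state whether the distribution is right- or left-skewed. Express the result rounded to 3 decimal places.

Sk₂ = 3(150.5 − 152.0) / 3.15 = 3 × -1.5000 / 3.15
    = -4.5000 / 3.15 ≈ -1.429
Sk₂ < 0 ⇒ mean < median ⇒ left-skewed (negative skew).

-1.429, left-skewed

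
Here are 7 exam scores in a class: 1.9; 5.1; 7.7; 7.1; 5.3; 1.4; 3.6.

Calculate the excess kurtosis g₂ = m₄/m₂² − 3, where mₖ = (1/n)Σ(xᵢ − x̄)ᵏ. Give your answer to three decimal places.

-1.353

x̄ = 4.5857
Σ(xᵢ − x̄)² = 35.1286 ⇒ m₂ = 5.01837
Σ(xᵢ − x̄)⁴ = 290.3295 ⇒ m₄ = 41.47565
m₂² = 25.18401
g₂ = m₄/m₂² − 3 = 1.64690 − 3 ≈ -1.353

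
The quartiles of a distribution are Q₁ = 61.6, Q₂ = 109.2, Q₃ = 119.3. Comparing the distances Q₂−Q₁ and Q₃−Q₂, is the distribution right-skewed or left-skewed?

left-skewed

Q₂ − Q₁ = 47.6;  Q₃ − Q₂ = 10.1
Q₂ − Q₁ > Q₃ − Q₂ ⇒ the lower half is more spread out ⇒ left-skewed.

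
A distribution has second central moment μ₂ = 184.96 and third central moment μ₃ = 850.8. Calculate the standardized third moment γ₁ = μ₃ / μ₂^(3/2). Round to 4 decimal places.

σ = √μ₂ = √184.96 = 13.60000
σ³ = μ₂^(3/2) = 2515.45600
γ₁ = μ₃/σ³ = 850.8 / 2515.45600 ≈ 0.3382

0.3382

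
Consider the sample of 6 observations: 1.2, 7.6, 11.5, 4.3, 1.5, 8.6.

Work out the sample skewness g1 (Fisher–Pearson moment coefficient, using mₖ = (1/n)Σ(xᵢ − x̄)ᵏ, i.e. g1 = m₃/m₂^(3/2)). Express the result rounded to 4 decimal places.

0.1148

x̄ = (1.2 + 7.6 + 11.5 + 4.3 + 1.5 + 8.6) / 6 = 5.7833
deviations (xᵢ − x̄): -4.5833, 1.8167, 5.7167, -1.4833, -4.2833, 2.8167
Σ(xᵢ − x̄)² = 85.4683 ⇒ m₂ = 85.4683/6 = 14.24472
Σ(xᵢ − x̄)³ = 37.0324 ⇒ m₃ = 37.0324/6 = 6.17207
m₂^(3/2) = 14.24472^(1.5) = 53.76269
g1 = m₃ / m₂^(3/2) = 6.17207 / 53.76269 ≈ 0.1148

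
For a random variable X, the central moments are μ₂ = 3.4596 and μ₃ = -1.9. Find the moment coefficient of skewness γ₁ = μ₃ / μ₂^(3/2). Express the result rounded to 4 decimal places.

σ = √μ₂ = √3.4596 = 1.86000
σ³ = μ₂^(3/2) = 6.43486
γ₁ = μ₃/σ³ = -1.9 / 6.43486 ≈ -0.2953

-0.2953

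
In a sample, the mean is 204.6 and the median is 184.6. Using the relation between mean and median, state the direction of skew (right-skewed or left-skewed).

mean − median = 204.6 − 184.6 = 20.0
mean > median ⇒ the longer tail is on the right ⇒ right-skewed (positively skewed).

right-skewed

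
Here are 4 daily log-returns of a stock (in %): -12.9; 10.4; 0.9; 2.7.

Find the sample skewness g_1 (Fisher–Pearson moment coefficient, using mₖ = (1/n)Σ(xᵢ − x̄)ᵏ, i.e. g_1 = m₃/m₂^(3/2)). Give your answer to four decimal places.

-0.5203

x̄ = (-12.9 + 10.4 + 0.9 + 2.7) / 4 = 0.2750
deviations (xᵢ − x̄): -13.1750, 10.1250, 0.6250, 2.4250
Σ(xᵢ − x̄)² = 282.3675 ⇒ m₂ = 282.3675/4 = 70.59188
Σ(xᵢ − x̄)³ = -1234.4494 ⇒ m₃ = -1234.4494/4 = -308.61234
m₂^(3/2) = 70.59188^(1.5) = 593.10567
g_1 = m₃ / m₂^(3/2) = -308.61234 / 593.10567 ≈ -0.5203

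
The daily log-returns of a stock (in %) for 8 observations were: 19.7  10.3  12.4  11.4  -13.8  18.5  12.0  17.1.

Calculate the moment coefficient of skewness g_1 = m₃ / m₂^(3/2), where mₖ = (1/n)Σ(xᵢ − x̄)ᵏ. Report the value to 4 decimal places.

x̄ = (19.7 + 10.3 + 12.4 + 11.4 - 13.8 + 18.5 + 12.0 + 17.1) / 8 = 10.9500
deviations (xᵢ − x̄): 8.7500, -0.6500, 1.4500, 0.4500, -24.7500, 7.5500, 1.0500, 6.1500
Σ(xᵢ − x̄)² = 787.7800 ⇒ m₂ = 787.7800/8 = 98.47250
Σ(xᵢ − x̄)³ = -13824.0000 ⇒ m₃ = -13824.0000/8 = -1728.00000
m₂^(3/2) = 98.47250^(1.5) = 977.17522
g_1 = m₃ / m₂^(3/2) = -1728.00000 / 977.17522 ≈ -1.7684

-1.7684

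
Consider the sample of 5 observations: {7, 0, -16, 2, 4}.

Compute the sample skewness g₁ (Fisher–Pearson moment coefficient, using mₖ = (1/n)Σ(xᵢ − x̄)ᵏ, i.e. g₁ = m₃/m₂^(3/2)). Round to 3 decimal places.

x̄ = (7 + 0 - 16 + 2 + 4) / 5 = -0.6000
deviations (xᵢ − x̄): 7.6000, 0.6000, -15.4000, 2.6000, 4.6000
Σ(xᵢ − x̄)² = 323.2000 ⇒ m₂ = 323.2000/5 = 64.64000
Σ(xᵢ − x̄)³ = -3098.1600 ⇒ m₃ = -3098.1600/5 = -619.63200
m₂^(3/2) = 64.64000^(1.5) = 519.69917
g₁ = m₃ / m₂^(3/2) = -619.63200 / 519.69917 ≈ -1.192

-1.192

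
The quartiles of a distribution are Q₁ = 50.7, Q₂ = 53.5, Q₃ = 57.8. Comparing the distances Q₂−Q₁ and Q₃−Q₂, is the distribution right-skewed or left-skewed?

right-skewed

Q₂ − Q₁ = 2.8;  Q₃ − Q₂ = 4.3
Q₃ − Q₂ > Q₂ − Q₁ ⇒ the upper half is more spread out ⇒ right-skewed.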